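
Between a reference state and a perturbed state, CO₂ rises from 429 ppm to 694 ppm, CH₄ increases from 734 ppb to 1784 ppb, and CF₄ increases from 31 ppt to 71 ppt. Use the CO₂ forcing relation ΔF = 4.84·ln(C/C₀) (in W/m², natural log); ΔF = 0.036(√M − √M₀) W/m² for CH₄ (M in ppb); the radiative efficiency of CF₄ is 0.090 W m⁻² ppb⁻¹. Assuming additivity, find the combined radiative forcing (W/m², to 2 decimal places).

CO₂: 4.84 × ln(694/429) = 4.84 × ln(1.61772) = 4.84 × 0.48102 = 2.3281 W/m².
CH₄: 0.036 × (√1784 − √734) = 0.036 × (42.2374 − 27.0924) = 0.036 × 15.1450 = 0.5452 W/m².
CF₄: Δ = 71 − 31 = 40 ppt = 0.040 ppb; ΔF = 0.090 × 0.040 = 0.0036 W/m².
Total ΔF = 2.3281 + 0.5452 + 0.0036 = 2.8769 W/m².

ΔF = 2.88 W/m²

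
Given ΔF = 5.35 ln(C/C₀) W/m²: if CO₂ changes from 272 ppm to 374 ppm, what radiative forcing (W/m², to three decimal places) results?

CO₂: 5.35 × ln(374/272) = 5.35 × ln(1.37500) = 5.35 × 0.31845 = 1.7037 W/m².

ΔF = 1.704 W/m²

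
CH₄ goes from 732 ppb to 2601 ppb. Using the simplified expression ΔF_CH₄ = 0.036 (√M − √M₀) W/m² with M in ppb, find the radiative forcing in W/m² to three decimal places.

CH₄: 0.036 × (√2601 − √732) = 0.036 × (51.0000 − 27.0555) = 0.036 × 23.9445 = 0.8620 W/m².

ΔF = 0.862 W/m²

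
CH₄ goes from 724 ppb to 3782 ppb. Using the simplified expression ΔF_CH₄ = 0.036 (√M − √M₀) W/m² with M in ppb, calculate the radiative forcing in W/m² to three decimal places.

CH₄: 0.036 × (√3782 − √724) = 0.036 × (61.4980 − 26.9072) = 0.036 × 34.5908 = 1.2453 W/m².

ΔF = 1.245 W/m²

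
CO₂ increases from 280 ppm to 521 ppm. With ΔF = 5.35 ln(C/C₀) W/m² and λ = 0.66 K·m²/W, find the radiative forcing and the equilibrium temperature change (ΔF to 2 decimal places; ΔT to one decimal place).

CO₂: 5.35 × ln(521/280) = 5.35 × ln(1.86071) = 5.35 × 0.62096 = 3.3221 W/m².
ΔT = λ ΔF = 0.66 × 3.32 = 2.1912 K.

ΔF = 3.32 W/m²; ΔT = 2.2 K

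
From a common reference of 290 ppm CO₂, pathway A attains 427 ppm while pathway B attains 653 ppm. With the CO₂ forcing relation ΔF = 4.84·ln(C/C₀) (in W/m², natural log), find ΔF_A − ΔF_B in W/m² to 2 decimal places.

ΔF_A = 4.84 ln(427/290) = 4.84 × 0.38690 = 1.8726 W/m².
ΔF_B = 4.84 ln(653/290) = 4.84 × 0.81170 = 3.9286 W/m².
Difference: 1.8726 − 3.9286 = -2.0560 W/m².
(Equivalently, ΔF_A − ΔF_B = 4.84 ln(427/653) = 4.84 × -0.42479 = -2.0560 W/m².)

ΔF_A − ΔF_B = -2.06 W/m²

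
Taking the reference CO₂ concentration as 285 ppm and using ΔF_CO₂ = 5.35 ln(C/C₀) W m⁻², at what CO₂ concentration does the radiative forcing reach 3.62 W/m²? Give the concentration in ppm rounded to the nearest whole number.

Set 5.35 ln(C/285) = 3.62, so ln(C/285) = 3.62/5.35 = 0.67664.
Then C/285 = e^0.67664 = 1.96726, giving C = 285 × 1.96726 = 560.67 ppm.

C ≈ 561 ppm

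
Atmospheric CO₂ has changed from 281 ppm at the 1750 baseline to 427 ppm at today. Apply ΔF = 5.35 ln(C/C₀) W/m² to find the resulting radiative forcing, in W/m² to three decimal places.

ΔF = 2.239 W/m²

CO₂: 5.35 × ln(427/281) = 5.35 × ln(1.51957) = 5.35 × 0.41843 = 2.2386 W/m².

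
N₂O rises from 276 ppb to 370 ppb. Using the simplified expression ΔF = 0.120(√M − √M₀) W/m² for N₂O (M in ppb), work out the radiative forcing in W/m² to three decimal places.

N₂O: 0.120 × (√370 − √276) = 0.120 × (19.2354 − 16.6132) = 0.120 × 2.6222 = 0.3147 W/m².

ΔF = 0.315 W/m²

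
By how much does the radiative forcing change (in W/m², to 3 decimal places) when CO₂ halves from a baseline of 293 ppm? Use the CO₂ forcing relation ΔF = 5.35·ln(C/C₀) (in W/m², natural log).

ΔF = -3.708 W/m²

Because the forcing depends only on the ratio C/C₀, the initial concentration does not enter.
ΔF = 5.35 × ln(0.5) = 5.35 × -0.69315 = -3.7084 W/m².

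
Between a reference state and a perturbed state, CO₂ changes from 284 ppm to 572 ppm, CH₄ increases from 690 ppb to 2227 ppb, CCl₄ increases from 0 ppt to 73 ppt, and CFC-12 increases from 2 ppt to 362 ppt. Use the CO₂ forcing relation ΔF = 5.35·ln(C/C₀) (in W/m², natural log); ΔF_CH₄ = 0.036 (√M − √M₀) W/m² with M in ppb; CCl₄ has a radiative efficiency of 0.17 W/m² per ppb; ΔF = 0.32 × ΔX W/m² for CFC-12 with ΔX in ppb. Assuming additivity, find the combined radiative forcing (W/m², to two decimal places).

ΔF = 4.63 W/m²

CO₂: 5.35 × ln(572/284) = 5.35 × ln(2.01408) = 5.35 × 0.70016 = 3.7459 W/m².
CH₄: 0.036 × (√2227 − √690) = 0.036 × (47.1911 − 26.2679) = 0.036 × 20.9232 = 0.7532 W/m².
CCl₄: Δ = 73 − 0 = 73 ppt = 0.073 ppb; ΔF = 0.17 × 0.073 = 0.0124 W/m².
CFC-12: Δ = 362 − 2 = 360 ppt = 0.360 ppb; ΔF = 0.32 × 0.360 = 0.1152 W/m².
Total ΔF = 3.7459 + 0.7532 + 0.0124 + 0.1152 = 4.6267 W/m².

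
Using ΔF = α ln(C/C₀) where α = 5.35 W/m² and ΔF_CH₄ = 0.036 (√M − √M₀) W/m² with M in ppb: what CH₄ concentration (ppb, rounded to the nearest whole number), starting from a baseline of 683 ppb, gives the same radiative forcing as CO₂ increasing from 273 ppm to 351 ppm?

CO₂ forcing: 5.35 × ln(351/273) = 5.35 × 0.251314 = 1.34453 W/m².
Set 0.036(√M − √683) = 1.34453: √M = 1.34453/0.036 + √683 = 37.3481 + 26.1343 = 63.4824.
M = (63.4824)² = 4030.02 ppb.

M ≈ 4030 ppb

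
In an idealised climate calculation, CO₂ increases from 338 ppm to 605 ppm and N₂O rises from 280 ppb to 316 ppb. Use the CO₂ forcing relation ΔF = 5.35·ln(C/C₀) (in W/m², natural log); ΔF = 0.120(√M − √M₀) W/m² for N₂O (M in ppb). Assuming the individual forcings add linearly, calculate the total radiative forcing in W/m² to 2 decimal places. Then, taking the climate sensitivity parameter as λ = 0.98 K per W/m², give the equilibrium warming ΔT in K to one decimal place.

ΔF = 3.24 W/m²; ΔT = 3.2 K

CO₂: 5.35 × ln(605/338) = 5.35 × ln(1.78994) = 5.35 × 0.58218 = 3.1147 W/m².
N₂O: 0.120 × (√316 − √280) = 0.120 × (17.7764 − 16.7332) = 0.120 × 1.0432 = 0.1252 W/m².
Total ΔF = 3.1147 + 0.1252 = 3.2399 W/m².
ΔT = λ ΔF = 0.98 × 3.24 = 3.1752 K.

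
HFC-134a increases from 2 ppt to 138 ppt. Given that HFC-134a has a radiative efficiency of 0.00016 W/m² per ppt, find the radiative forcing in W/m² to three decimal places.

HFC-134a: ΔF = 0.00016 × (138 − 2) = 0.00016 × 136 = 0.0218 W/m².

ΔF = 0.022 W/m²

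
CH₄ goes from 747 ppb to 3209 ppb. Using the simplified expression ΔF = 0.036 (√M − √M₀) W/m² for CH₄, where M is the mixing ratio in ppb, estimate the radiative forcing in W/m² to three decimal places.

ΔF = 1.055 W/m²

CH₄: 0.036 × (√3209 − √747) = 0.036 × (56.6480 − 27.3313) = 0.036 × 29.3167 = 1.0554 W/m².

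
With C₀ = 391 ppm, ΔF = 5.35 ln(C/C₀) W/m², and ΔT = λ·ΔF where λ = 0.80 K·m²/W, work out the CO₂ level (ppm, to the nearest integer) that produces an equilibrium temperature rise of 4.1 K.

C ≈ 1019 ppm

Required forcing: ΔF = ΔT/λ = 4.1/0.80 = 5.1250 W/m².
Then ln(C/391) = ΔF/5.35 = 5.1250/5.35 = 0.95794.
So C = 391 × e^0.95794 = 391 × 2.60632 = 1019.07 ppm.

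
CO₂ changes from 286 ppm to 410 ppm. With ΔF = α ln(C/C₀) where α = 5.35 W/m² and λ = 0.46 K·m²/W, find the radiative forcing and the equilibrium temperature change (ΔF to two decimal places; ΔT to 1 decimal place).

CO₂: 5.35 × ln(410/286) = 5.35 × ln(1.43357) = 5.35 × 0.36017 = 1.9269 W/m².
ΔT = λ ΔF = 0.46 × 1.93 = 0.8878 K.

ΔF = 1.93 W/m²; ΔT = 0.9 K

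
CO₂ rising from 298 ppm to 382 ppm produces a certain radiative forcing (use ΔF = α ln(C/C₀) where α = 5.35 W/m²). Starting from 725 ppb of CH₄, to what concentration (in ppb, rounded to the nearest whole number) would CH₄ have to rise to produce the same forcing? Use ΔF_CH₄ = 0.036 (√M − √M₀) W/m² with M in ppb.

CO₂ forcing: 5.35 × ln(382/298) = 5.35 × 0.248327 = 1.32855 W/m².
Set 0.036(√M − √725) = 1.32855: √M = 1.32855/0.036 + √725 = 36.9042 + 26.9258 = 63.8300.
M = (63.8300)² = 4074.27 ppb.

M ≈ 4074 ppb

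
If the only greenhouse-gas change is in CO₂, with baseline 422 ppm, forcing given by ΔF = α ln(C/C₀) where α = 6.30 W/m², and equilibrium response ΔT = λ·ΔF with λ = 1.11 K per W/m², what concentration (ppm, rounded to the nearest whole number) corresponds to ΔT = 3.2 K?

C ≈ 667 ppm

Required forcing: ΔF = ΔT/λ = 3.2/1.11 = 2.8829 W/m².
Then ln(C/422) = ΔF/6.30 = 2.8829/6.30 = 0.45760.
So C = 422 × e^0.45760 = 422 × 1.58028 = 666.88 ppm.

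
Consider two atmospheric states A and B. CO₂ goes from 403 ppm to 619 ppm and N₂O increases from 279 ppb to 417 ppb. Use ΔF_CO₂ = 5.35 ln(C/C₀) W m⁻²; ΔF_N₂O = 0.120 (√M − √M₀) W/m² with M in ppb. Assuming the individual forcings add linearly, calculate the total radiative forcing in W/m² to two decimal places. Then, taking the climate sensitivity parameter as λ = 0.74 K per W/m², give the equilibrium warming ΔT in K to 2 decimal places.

CO₂: 5.35 × ln(619/403) = 5.35 × ln(1.53598) = 5.35 × 0.42917 = 2.2961 W/m².
N₂O: 0.120 × (√417 − √279) = 0.120 × (20.4206 − 16.7033) = 0.120 × 3.7173 = 0.4461 W/m².
Total ΔF = 2.2961 + 0.4461 = 2.7422 W/m².
ΔT = λ ΔF = 0.74 × 2.74 = 2.0276 K.

ΔF = 2.74 W/m²; ΔT = 2.03 K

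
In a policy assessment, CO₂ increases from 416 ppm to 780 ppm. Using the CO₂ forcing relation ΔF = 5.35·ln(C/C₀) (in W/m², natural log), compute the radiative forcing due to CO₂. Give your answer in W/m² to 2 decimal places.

CO₂: 5.35 × ln(780/416) = 5.35 × ln(1.87500) = 5.35 × 0.62861 = 3.3631 W/m².

ΔF = 3.36 W/m²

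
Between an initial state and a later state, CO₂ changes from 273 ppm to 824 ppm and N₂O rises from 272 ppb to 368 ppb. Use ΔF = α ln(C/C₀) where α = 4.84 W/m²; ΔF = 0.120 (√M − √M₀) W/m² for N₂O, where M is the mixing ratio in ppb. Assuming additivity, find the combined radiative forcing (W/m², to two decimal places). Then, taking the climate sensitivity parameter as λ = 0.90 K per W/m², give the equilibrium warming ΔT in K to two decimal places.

ΔF = 5.67 W/m²; ΔT = 5.10 K

CO₂: 4.84 × ln(824/273) = 4.84 × ln(3.01832) = 4.84 × 1.10470 = 5.3467 W/m².
N₂O: 0.120 × (√368 − √272) = 0.120 × (19.1833 − 16.4924) = 0.120 × 2.6909 = 0.3229 W/m².
Total ΔF = 5.3467 + 0.3229 = 5.6696 W/m².
ΔT = λ ΔF = 0.90 × 5.67 = 5.1030 K.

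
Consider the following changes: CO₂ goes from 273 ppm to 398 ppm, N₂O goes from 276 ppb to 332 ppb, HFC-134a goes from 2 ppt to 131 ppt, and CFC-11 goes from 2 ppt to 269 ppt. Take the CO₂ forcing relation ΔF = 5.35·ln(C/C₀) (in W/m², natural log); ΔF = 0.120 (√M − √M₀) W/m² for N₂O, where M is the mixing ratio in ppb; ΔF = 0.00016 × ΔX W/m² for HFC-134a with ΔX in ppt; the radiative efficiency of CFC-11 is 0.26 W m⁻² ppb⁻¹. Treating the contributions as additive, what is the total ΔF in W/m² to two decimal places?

ΔF = 2.30 W/m²

CO₂: 5.35 × ln(398/273) = 5.35 × ln(1.45788) = 5.35 × 0.37698 = 2.0168 W/m².
N₂O: 0.120 × (√332 − √276) = 0.120 × (18.2209 − 16.6132) = 0.120 × 1.6077 = 0.1929 W/m².
HFC-134a: ΔF = 0.00016 × (131 − 2) = 0.00016 × 129 = 0.0206 W/m².
CFC-11: Δ = 269 − 2 = 267 ppt = 0.267 ppb; ΔF = 0.26 × 0.267 = 0.0694 W/m².
Total ΔF = 2.0168 + 0.1929 + 0.0206 + 0.0694 = 2.2997 W/m².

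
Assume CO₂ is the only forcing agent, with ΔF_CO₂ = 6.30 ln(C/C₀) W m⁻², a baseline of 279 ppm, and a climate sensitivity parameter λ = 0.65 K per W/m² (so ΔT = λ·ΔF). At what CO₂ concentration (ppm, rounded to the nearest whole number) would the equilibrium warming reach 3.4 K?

Required forcing: ΔF = ΔT/λ = 3.4/0.65 = 5.2308 W/m².
Then ln(C/279) = ΔF/6.30 = 5.2308/6.30 = 0.83029.
So C = 279 × e^0.83029 = 279 × 2.29398 = 640.02 ppm.

C ≈ 640 ppm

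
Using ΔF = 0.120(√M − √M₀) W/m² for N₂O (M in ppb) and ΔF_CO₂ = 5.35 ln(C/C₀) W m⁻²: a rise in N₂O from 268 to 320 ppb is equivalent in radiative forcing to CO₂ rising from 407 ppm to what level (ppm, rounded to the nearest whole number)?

N₂O forcing: 0.120 × (√320 − √268) = 0.120 × (17.8885 − 16.3707) = 0.120 × 1.5178 = 0.18214 W/m².
Set 5.35 ln(C/407) = 0.18214: ln(C/407) = 0.18214/5.35 = 0.03404, so C = 407 × e^0.03404 = 407 × 1.03463 = 421.09 ppm.

C ≈ 421 ppm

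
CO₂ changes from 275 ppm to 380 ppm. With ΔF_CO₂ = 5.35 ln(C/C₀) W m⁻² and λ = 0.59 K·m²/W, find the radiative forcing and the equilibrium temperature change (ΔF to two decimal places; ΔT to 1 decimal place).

ΔF = 1.73 W/m²; ΔT = 1.0 K

CO₂: 5.35 × ln(380/275) = 5.35 × ln(1.38182) = 5.35 × 0.32340 = 1.7302 W/m².
ΔT = λ ΔF = 0.59 × 1.73 = 1.0207 K.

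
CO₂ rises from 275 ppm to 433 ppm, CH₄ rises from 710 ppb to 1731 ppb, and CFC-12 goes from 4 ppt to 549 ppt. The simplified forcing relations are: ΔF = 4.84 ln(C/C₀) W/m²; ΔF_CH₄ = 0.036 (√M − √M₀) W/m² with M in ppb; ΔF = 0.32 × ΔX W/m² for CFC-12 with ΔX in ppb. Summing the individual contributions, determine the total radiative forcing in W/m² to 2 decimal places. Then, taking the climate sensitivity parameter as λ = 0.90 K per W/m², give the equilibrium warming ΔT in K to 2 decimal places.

ΔF = 2.91 W/m²; ΔT = 2.62 K

CO₂: 4.84 × ln(433/275) = 4.84 × ln(1.57455) = 4.84 × 0.45397 = 2.1972 W/m².
CH₄: 0.036 × (√1731 − √710) = 0.036 × (41.6053 − 26.6458) = 0.036 × 14.9595 = 0.5385 W/m².
CFC-12: Δ = 549 − 4 = 545 ppt = 0.545 ppb; ΔF = 0.32 × 0.545 = 0.1744 W/m².
Total ΔF = 2.1972 + 0.5385 + 0.1744 = 2.9101 W/m².
ΔT = λ ΔF = 0.90 × 2.91 = 2.6190 K.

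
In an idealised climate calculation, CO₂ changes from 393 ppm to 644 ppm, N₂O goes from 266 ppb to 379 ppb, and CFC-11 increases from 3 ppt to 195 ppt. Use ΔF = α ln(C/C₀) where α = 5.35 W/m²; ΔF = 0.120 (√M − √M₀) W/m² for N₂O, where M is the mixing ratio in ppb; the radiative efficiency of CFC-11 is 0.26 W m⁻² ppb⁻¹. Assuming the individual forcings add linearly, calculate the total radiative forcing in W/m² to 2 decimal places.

ΔF = 3.07 W/m²

CO₂: 5.35 × ln(644/393) = 5.35 × ln(1.63868) = 5.35 × 0.49389 = 2.6423 W/m².
N₂O: 0.120 × (√379 − √266) = 0.120 × (19.4679 − 16.3095) = 0.120 × 3.1584 = 0.3790 W/m².
CFC-11: Δ = 195 − 3 = 192 ppt = 0.192 ppb; ΔF = 0.26 × 0.192 = 0.0499 W/m².
Total ΔF = 2.6423 + 0.3790 + 0.0499 = 3.0712 W/m².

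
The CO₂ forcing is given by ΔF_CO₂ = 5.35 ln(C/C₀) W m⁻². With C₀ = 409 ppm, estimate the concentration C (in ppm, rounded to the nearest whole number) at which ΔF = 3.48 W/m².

C ≈ 784 ppm

Set 5.35 ln(C/409) = 3.48, so ln(C/409) = 3.48/5.35 = 0.65047.
Then C/409 = e^0.65047 = 1.91644, giving C = 409 × 1.91644 = 783.82 ppm.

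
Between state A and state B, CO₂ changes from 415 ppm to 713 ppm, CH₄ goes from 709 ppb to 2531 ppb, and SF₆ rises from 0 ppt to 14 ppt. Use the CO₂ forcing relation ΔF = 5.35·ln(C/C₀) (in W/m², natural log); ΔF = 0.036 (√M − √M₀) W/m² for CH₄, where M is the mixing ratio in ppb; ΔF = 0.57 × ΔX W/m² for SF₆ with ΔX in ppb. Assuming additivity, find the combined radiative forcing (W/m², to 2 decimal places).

CO₂: 5.35 × ln(713/415) = 5.35 × ln(1.71807) = 5.35 × 0.54120 = 2.8954 W/m².
CH₄: 0.036 × (√2531 − √709) = 0.036 × (50.3090 − 26.6271) = 0.036 × 23.6819 = 0.8525 W/m².
SF₆: Δ = 14 − 0 = 14 ppt = 0.014 ppb; ΔF = 0.57 × 0.014 = 0.0080 W/m².
Total ΔF = 2.8954 + 0.8525 + 0.0080 = 3.7559 W/m².

ΔF = 3.76 W/m²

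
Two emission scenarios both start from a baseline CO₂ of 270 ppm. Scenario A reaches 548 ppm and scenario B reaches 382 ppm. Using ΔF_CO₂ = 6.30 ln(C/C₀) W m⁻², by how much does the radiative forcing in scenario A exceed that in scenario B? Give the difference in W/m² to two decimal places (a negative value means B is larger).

ΔF_A = 6.30 ln(548/270) = 6.30 × 0.70785 = 4.4595 W/m².
ΔF_B = 6.30 ln(382/270) = 6.30 × 0.34700 = 2.1861 W/m².
Difference: 4.4595 − 2.1861 = 2.2734 W/m².

ΔF_A − ΔF_B = 2.27 W/m²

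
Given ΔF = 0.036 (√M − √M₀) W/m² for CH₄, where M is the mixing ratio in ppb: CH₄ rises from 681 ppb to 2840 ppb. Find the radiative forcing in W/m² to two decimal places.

ΔF = 0.98 W/m²

CH₄: 0.036 × (√2840 − √681) = 0.036 × (53.2917 − 26.0960) = 0.036 × 27.1957 = 0.9790 W/m².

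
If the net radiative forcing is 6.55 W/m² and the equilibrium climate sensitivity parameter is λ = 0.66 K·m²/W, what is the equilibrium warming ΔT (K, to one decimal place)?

ΔT = 4.3 K

ΔT = λ ΔF = 0.66 × 6.55 = 4.3230 K.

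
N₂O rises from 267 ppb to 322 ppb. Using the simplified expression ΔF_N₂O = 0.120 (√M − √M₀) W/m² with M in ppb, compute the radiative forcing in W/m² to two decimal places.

ΔF = 0.19 W/m²

N₂O: 0.120 × (√322 − √267) = 0.120 × (17.9444 − 16.3401) = 0.120 × 1.6043 = 0.1925 W/m².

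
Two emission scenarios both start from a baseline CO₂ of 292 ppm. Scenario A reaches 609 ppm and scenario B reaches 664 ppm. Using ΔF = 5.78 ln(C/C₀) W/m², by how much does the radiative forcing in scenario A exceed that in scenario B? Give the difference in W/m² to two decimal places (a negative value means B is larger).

ΔF_A = 5.78 ln(609/292) = 5.78 × 0.73506 = 4.2486 W/m².
ΔF_B = 5.78 ln(664/292) = 5.78 × 0.82153 = 4.7484 W/m².
Difference: 4.2486 − 4.7484 = -0.4998 W/m².

ΔF_A − ΔF_B = -0.50 W/m²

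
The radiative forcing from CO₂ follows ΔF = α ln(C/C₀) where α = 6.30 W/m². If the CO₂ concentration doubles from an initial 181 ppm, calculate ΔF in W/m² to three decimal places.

ΔF = 4.367 W/m²

ΔF = 6.30 × ln(2) = 6.30 × 0.69315 = 4.3668 W/m².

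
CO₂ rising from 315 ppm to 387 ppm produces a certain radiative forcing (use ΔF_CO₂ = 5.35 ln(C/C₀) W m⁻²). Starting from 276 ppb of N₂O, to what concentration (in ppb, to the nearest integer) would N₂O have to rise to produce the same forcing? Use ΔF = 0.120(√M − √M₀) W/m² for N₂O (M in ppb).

M ≈ 665 ppb

CO₂ forcing: 5.35 × ln(387/315) = 5.35 × 0.205852 = 1.10131 W/m².
Set 0.120(√M − √276) = 1.10131: √M = 1.10131/0.120 + √276 = 9.1776 + 16.6132 = 25.7908.
M = (25.7908)² = 665.17 ppb.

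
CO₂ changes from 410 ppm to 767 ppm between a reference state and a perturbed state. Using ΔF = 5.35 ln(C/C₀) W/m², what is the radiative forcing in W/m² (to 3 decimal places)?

CO₂: 5.35 × ln(767/410) = 5.35 × ln(1.87073) = 5.35 × 0.62633 = 3.3509 W/m².

ΔF = 3.351 W/m²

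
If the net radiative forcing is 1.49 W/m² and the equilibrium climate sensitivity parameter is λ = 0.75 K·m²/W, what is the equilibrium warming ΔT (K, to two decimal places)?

ΔT = λ ΔF = 0.75 × 1.49 = 1.1175 K.

ΔT = 1.12 K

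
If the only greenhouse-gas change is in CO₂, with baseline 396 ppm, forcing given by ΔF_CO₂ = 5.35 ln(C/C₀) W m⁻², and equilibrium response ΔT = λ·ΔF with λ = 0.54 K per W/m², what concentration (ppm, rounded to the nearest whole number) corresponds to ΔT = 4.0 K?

C ≈ 1581 ppm

Required forcing: ΔF = ΔT/λ = 4.0/0.54 = 7.4074 W/m².
Then ln(C/396) = ΔF/5.35 = 7.4074/5.35 = 1.38456.
So C = 396 × e^1.38456 = 396 × 3.99307 = 1581.26 ppm.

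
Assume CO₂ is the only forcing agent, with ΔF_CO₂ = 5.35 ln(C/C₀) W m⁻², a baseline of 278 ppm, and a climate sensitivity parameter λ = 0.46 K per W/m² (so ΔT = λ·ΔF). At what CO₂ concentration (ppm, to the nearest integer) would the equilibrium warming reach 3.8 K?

Required forcing: ΔF = ΔT/λ = 3.8/0.46 = 8.2609 W/m².
Then ln(C/278) = ΔF/5.35 = 8.2609/5.35 = 1.54409.
So C = 278 × e^1.54409 = 278 × 4.68371 = 1302.07 ppm.

C ≈ 1302 ppm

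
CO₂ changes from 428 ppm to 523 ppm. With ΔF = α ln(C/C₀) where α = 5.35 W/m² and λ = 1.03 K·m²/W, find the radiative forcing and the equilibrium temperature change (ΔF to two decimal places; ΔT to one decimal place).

ΔF = 1.07 W/m²; ΔT = 1.1 K

CO₂: 5.35 × ln(523/428) = 5.35 × ln(1.22196) = 5.35 × 0.20046 = 1.0725 W/m².
ΔT = λ ΔF = 1.03 × 1.07 = 1.1021 K.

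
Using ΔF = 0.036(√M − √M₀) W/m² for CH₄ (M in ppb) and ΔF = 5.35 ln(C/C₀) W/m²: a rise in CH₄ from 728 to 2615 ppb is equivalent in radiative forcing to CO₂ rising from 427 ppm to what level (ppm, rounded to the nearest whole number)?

CH₄ forcing: 0.036 × (√2615 − √728) = 0.036 × (51.1371 − 26.9815) = 0.036 × 24.1556 = 0.86960 W/m².
Set 5.35 ln(C/427) = 0.86960: ln(C/427) = 0.86960/5.35 = 0.16254, so C = 427 × e^0.16254 = 427 × 1.17650 = 502.37 ppm.

C ≈ 502 ppm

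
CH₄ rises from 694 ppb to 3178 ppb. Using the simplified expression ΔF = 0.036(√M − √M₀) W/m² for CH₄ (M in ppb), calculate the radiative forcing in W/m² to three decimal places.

CH₄: 0.036 × (√3178 − √694) = 0.036 × (56.3738 − 26.3439) = 0.036 × 30.0299 = 1.0811 W/m².

ΔF = 1.081 W/m²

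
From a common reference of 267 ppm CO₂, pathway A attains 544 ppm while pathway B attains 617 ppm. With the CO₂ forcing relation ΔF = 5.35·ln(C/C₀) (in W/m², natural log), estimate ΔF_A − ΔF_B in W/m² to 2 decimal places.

ΔF_A − ΔF_B = -0.67 W/m²

ΔF_A = 5.35 ln(544/267) = 5.35 × 0.71170 = 3.8076 W/m².
ΔF_B = 5.35 ln(617/267) = 5.35 × 0.83762 = 4.4813 W/m².
Difference: 3.8076 − 4.4813 = -0.6737 W/m².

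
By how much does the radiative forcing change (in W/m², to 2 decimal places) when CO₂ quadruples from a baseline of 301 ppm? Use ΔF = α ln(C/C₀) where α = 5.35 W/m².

Because the forcing depends only on the ratio C/C₀, the initial concentration does not enter.
ΔF = 5.35 × ln(4) = 5.35 × 1.38629 = 7.4167 W/m².

ΔF = 7.42 W/m²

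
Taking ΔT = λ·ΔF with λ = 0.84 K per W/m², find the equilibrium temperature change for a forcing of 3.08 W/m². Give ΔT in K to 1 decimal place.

ΔT = 2.6 K

ΔT = λ ΔF = 0.84 × 3.08 = 2.5872 K.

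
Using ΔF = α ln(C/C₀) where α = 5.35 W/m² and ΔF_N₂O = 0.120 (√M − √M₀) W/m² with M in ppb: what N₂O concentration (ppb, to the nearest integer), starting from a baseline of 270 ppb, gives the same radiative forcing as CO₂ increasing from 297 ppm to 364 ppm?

M ≈ 650 ppb

CO₂ forcing: 5.35 × ln(364/297) = 5.35 × 0.203422 = 1.08831 W/m².
Set 0.120(√M − √270) = 1.08831: √M = 1.08831/0.120 + √270 = 9.0693 + 16.4317 = 25.5010.
M = (25.5010)² = 650.30 ppb.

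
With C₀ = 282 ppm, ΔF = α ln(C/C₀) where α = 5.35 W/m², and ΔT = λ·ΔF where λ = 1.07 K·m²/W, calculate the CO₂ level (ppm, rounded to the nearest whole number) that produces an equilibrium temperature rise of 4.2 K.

Required forcing: ΔF = ΔT/λ = 4.2/1.07 = 3.9252 W/m².
Then ln(C/282) = ΔF/5.35 = 3.9252/5.35 = 0.73368.
So C = 282 × e^0.73368 = 282 × 2.08273 = 587.33 ppm.

C ≈ 587 ppm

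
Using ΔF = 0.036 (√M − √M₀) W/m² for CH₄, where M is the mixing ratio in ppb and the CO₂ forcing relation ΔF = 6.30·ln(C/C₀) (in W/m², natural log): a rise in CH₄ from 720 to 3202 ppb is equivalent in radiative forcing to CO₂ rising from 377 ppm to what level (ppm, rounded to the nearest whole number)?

CH₄ forcing: 0.036 × (√3202 − √720) = 0.036 × (56.5862 − 26.8328) = 0.036 × 29.7534 = 1.07112 W/m².
Set 6.30 ln(C/377) = 1.07112: ln(C/377) = 1.07112/6.30 = 0.17002, so C = 377 × e^0.17002 = 377 × 1.18533 = 446.87 ppm.

C ≈ 447 ppm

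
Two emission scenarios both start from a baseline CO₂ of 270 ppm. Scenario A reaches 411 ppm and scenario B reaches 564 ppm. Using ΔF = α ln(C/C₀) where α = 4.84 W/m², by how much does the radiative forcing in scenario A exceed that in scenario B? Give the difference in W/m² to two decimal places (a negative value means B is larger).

ΔF_A − ΔF_B = -1.53 W/m²

ΔF_A = 4.84 ln(411/270) = 4.84 × 0.42017 = 2.0336 W/m².
ΔF_B = 4.84 ln(564/270) = 4.84 × 0.73663 = 3.5653 W/m².
Difference: 2.0336 − 3.5653 = -1.5317 W/m².
(Equivalently, ΔF_A − ΔF_B = 4.84 ln(411/564) = 4.84 × -0.31646 = -1.5317 W/m².)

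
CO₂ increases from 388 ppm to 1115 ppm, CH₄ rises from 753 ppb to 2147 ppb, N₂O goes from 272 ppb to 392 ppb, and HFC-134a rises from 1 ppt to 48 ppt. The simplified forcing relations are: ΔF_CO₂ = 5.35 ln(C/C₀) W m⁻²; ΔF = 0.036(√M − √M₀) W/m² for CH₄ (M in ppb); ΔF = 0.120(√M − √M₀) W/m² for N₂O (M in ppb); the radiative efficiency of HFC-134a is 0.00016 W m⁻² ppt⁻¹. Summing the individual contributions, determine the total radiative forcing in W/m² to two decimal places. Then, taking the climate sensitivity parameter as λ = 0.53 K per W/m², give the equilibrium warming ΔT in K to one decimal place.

CO₂: 5.35 × ln(1115/388) = 5.35 × ln(2.87371) = 5.35 × 1.05560 = 5.6475 W/m².
CH₄: 0.036 × (√2147 − √753) = 0.036 × (46.3357 − 27.4408) = 0.036 × 18.8949 = 0.6802 W/m².
N₂O: 0.120 × (√392 − √272) = 0.120 × (19.7990 − 16.4924) = 0.120 × 3.3066 = 0.3968 W/m².
HFC-134a: ΔF = 0.00016 × (48 − 1) = 0.00016 × 47 = 0.0075 W/m².
Total ΔF = 5.6475 + 0.6802 + 0.3968 + 0.0075 = 6.7320 W/m².
ΔT = λ ΔF = 0.53 × 6.73 = 3.5669 K.

ΔF = 6.73 W/m²; ΔT = 3.6 K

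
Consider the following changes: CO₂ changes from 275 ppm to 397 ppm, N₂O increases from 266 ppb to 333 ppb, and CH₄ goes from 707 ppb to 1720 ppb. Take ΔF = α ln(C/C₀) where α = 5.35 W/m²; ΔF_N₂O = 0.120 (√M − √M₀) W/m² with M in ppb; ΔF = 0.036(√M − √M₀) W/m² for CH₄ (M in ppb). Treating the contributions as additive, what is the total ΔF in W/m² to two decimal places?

ΔF = 2.73 W/m²

CO₂: 5.35 × ln(397/275) = 5.35 × ln(1.44364) = 5.35 × 0.36717 = 1.9644 W/m².
N₂O: 0.120 × (√333 − √266) = 0.120 × (18.2483 − 16.3095) = 0.120 × 1.9388 = 0.2327 W/m².
CH₄: 0.036 × (√1720 − √707) = 0.036 × (41.4729 − 26.5895) = 0.036 × 14.8834 = 0.5358 W/m².
Total ΔF = 1.9644 + 0.2327 + 0.5358 = 2.7329 W/m².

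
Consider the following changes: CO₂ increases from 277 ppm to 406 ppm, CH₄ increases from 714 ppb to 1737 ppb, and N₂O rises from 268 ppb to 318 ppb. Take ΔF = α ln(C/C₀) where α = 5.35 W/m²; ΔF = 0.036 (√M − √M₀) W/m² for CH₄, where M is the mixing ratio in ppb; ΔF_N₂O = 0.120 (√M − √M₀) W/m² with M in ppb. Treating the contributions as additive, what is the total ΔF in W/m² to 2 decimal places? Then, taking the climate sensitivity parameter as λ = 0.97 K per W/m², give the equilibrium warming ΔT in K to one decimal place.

ΔF = 2.76 W/m²; ΔT = 2.7 K

CO₂: 5.35 × ln(406/277) = 5.35 × ln(1.46570) = 5.35 × 0.38233 = 2.0455 W/m².
CH₄: 0.036 × (√1737 − √714) = 0.036 × (41.6773 − 26.7208) = 0.036 × 14.9565 = 0.5384 W/m².
N₂O: 0.120 × (√318 − √268) = 0.120 × (17.8326 − 16.3707) = 0.120 × 1.4619 = 0.1754 W/m².
Total ΔF = 2.0455 + 0.5384 + 0.1754 = 2.7593 W/m².
ΔT = λ ΔF = 0.97 × 2.76 = 2.6772 K.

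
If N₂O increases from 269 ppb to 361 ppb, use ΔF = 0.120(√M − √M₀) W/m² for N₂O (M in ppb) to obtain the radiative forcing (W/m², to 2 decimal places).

ΔF = 0.31 W/m²

N₂O: 0.120 × (√361 − √269) = 0.120 × (19.0000 − 16.4012) = 0.120 × 2.5988 = 0.3119 W/m².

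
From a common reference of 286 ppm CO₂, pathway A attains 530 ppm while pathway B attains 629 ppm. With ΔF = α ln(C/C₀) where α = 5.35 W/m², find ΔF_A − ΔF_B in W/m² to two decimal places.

ΔF_A = 5.35 ln(530/286) = 5.35 × 0.61689 = 3.3004 W/m².
ΔF_B = 5.35 ln(629/286) = 5.35 × 0.78814 = 4.2165 W/m².
Difference: 3.3004 − 4.2165 = -0.9161 W/m².

ΔF_A − ΔF_B = -0.92 W/m²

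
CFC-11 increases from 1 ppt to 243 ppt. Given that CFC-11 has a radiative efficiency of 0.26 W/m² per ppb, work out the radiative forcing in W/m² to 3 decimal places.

CFC-11: Δ = 243 − 1 = 242 ppt = 0.242 ppb; ΔF = 0.26 × 0.242 = 0.0629 W/m².

ΔF = 0.063 W/m²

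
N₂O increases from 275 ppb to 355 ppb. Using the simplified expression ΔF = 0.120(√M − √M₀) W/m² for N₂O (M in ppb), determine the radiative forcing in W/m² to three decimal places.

ΔF = 0.271 W/m²

N₂O: 0.120 × (√355 − √275) = 0.120 × (18.8414 − 16.5831) = 0.120 × 2.2583 = 0.2710 W/m².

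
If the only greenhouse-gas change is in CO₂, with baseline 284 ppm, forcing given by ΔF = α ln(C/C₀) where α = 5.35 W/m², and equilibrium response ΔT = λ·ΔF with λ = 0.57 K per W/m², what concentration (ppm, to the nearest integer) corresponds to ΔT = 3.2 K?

C ≈ 811 ppm

Required forcing: ΔF = ΔT/λ = 3.2/0.57 = 5.6140 W/m².
Then ln(C/284) = ΔF/5.35 = 5.6140/5.35 = 1.04935.
So C = 284 × e^1.04935 = 284 × 2.85579 = 811.04 ppm.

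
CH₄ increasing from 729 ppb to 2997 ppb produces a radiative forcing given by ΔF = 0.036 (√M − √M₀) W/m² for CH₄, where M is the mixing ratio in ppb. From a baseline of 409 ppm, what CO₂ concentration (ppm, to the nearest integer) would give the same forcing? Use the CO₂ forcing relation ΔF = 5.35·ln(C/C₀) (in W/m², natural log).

CH₄ forcing: 0.036 × (√2997 − √729) = 0.036 × (54.7449 − 27.0000) = 0.036 × 27.7449 = 0.99882 W/m².
Set 5.35 ln(C/409) = 0.99882: ln(C/409) = 0.99882/5.35 = 0.18670, so C = 409 × e^0.18670 = 409 × 1.20527 = 492.96 ppm.

C ≈ 493 ppm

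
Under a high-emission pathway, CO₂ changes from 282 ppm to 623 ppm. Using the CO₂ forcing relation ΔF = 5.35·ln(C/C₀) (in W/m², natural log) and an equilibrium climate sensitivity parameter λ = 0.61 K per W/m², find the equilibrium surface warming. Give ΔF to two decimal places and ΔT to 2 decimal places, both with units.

ΔF = 4.24 W/m²; ΔT = 2.59 K

CO₂: 5.35 × ln(623/282) = 5.35 × ln(2.20922) = 5.35 × 0.79264 = 4.2406 W/m².
ΔT = λ ΔF = 0.61 × 4.24 = 2.5864 K.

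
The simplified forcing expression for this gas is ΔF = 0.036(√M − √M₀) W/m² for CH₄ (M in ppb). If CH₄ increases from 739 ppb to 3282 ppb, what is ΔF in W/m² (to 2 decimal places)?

CH₄: 0.036 × (√3282 − √739) = 0.036 × (57.2887 − 27.1846) = 0.036 × 30.1041 = 1.0837 W/m².

ΔF = 1.08 W/m²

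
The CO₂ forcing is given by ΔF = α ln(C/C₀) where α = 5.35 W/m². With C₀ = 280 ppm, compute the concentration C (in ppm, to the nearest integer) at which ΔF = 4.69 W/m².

C ≈ 673 ppm

Set 5.35 ln(C/280) = 4.69, so ln(C/280) = 4.69/5.35 = 0.87664.
Then C/280 = e^0.87664 = 2.40281, giving C = 280 × 2.40281 = 672.79 ppm.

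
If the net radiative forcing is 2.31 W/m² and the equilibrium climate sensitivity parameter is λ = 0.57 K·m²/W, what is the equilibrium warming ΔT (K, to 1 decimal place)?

ΔT = λ ΔF = 0.57 × 2.31 = 1.3167 K.

ΔT = 1.3 K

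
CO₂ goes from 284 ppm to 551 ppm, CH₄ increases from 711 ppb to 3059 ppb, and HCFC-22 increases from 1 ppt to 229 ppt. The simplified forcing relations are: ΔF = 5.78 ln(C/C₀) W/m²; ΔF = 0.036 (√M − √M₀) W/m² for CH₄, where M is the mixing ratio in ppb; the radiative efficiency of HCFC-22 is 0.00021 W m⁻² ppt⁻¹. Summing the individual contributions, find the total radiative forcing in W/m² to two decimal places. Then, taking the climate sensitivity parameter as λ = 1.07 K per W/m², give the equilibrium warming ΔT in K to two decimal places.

ΔF = 4.91 W/m²; ΔT = 5.25 K

CO₂: 5.78 × ln(551/284) = 5.78 × ln(1.94014) = 5.78 × 0.66276 = 3.8308 W/m².
CH₄: 0.036 × (√3059 − √711) = 0.036 × (55.3082 − 26.6646) = 0.036 × 28.6436 = 1.0312 W/m².
HCFC-22: ΔF = 0.00021 × (229 − 1) = 0.00021 × 228 = 0.0479 W/m².
Total ΔF = 3.8308 + 1.0312 + 0.0479 = 4.9099 W/m².
ΔT = λ ΔF = 1.07 × 4.91 = 5.2537 K.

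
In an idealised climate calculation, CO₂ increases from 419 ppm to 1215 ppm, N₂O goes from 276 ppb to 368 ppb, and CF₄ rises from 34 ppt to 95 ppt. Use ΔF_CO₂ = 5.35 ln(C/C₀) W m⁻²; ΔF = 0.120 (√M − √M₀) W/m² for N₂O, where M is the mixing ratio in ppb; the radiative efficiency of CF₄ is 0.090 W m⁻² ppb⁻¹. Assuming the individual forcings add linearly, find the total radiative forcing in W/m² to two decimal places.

CO₂: 5.35 × ln(1215/419) = 5.35 × ln(2.89976) = 5.35 × 1.06463 = 5.6958 W/m².
N₂O: 0.120 × (√368 − √276) = 0.120 × (19.1833 − 16.6132) = 0.120 × 2.5701 = 0.3084 W/m².
CF₄: Δ = 95 − 34 = 61 ppt = 0.061 ppb; ΔF = 0.090 × 0.061 = 0.0055 W/m².
Total ΔF = 5.6958 + 0.3084 + 0.0055 = 6.0097 W/m².

ΔF = 6.01 W/m²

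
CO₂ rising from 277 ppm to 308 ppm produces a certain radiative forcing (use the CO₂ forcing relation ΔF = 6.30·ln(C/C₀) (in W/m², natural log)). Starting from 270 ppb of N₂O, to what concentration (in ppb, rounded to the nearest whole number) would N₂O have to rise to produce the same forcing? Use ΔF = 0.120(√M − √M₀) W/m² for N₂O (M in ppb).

CO₂ forcing: 6.30 × ln(308/277) = 6.30 × 0.106082 = 0.66832 W/m².
Set 0.120(√M − √270) = 0.66832: √M = 0.66832/0.120 + √270 = 5.5693 + 16.4317 = 22.0010.
M = (22.0010)² = 484.04 ppb.

M ≈ 484 ppb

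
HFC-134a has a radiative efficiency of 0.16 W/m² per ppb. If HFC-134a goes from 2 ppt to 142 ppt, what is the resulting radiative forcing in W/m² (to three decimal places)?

ΔF = 0.022 W/m²

HFC-134a: Δ = 142 − 2 = 140 ppt = 0.140 ppb; ΔF = 0.16 × 0.140 = 0.0224 W/m².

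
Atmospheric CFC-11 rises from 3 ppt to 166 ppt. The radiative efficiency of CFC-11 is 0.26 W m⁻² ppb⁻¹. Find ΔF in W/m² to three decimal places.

ΔF = 0.042 W/m²

CFC-11: Δ = 166 − 3 = 163 ppt = 0.163 ppb; ΔF = 0.26 × 0.163 = 0.0424 W/m².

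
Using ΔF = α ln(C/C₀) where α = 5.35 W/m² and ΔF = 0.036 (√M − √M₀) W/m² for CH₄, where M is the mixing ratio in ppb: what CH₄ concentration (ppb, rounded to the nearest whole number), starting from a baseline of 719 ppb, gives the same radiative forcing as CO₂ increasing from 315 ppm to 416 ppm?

M ≈ 4644 ppb

CO₂ forcing: 5.35 × ln(416/315) = 5.35 × 0.278113 = 1.48790 W/m².
Set 0.036(√M − √719) = 1.48790: √M = 1.48790/0.036 + √719 = 41.3306 + 26.8142 = 68.1448.
M = (68.1448)² = 4643.71 ppb.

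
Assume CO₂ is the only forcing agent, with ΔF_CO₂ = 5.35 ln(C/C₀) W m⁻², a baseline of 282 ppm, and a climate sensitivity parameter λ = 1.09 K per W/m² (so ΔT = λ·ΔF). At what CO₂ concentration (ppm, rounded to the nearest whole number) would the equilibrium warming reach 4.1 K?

C ≈ 570 ppm

Required forcing: ΔF = ΔT/λ = 4.1/1.09 = 3.7615 W/m².
Then ln(C/282) = ΔF/5.35 = 3.7615/5.35 = 0.70308.
So C = 282 × e^0.70308 = 282 × 2.01996 = 569.63 ppm.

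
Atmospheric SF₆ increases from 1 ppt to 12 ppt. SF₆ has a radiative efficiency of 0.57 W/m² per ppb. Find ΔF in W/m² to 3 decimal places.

ΔF = 0.006 W/m²

SF₆: Δ = 12 − 1 = 11 ppt = 0.011 ppb; ΔF = 0.57 × 0.011 = 0.0063 W/m².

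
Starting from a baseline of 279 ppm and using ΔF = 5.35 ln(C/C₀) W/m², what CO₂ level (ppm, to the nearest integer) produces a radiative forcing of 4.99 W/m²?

Set 5.35 ln(C/279) = 4.99, so ln(C/279) = 4.99/5.35 = 0.93271.
Then C/279 = e^0.93271 = 2.54139, giving C = 279 × 2.54139 = 709.05 ppm.

C ≈ 709 ppm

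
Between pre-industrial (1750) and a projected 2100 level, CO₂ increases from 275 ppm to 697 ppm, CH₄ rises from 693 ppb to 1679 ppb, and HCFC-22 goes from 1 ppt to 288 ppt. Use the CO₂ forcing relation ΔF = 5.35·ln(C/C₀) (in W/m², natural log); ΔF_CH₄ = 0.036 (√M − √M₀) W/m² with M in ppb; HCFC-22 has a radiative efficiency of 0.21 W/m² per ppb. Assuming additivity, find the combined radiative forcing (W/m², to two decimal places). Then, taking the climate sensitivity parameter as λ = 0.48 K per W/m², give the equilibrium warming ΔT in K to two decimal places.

ΔF = 5.56 W/m²; ΔT = 2.67 K

CO₂: 5.35 × ln(697/275) = 5.35 × ln(2.53455) = 5.35 × 0.93002 = 4.9756 W/m².
CH₄: 0.036 × (√1679 − √693) = 0.036 × (40.9756 − 26.3249) = 0.036 × 14.6507 = 0.5274 W/m².
HCFC-22: Δ = 288 − 1 = 287 ppt = 0.287 ppb; ΔF = 0.21 × 0.287 = 0.0603 W/m².
Total ΔF = 4.9756 + 0.5274 + 0.0603 = 5.5633 W/m².
ΔT = λ ΔF = 0.48 × 5.56 = 2.6688 K.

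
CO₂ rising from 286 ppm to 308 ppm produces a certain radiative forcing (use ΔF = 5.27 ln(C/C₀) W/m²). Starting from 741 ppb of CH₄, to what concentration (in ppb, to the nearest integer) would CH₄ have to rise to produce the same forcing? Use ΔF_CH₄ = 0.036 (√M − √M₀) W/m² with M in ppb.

M ≈ 1449 ppb

CO₂ forcing: 5.27 × ln(308/286) = 5.27 × 0.074108 = 0.39055 W/m².
Set 0.036(√M − √741) = 0.39055: √M = 0.39055/0.036 + √741 = 10.8486 + 27.2213 = 38.0699.
M = (38.0699)² = 1449.32 ppb.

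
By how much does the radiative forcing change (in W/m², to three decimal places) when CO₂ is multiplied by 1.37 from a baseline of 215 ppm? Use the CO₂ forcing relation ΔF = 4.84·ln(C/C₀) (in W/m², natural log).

ΔF = 4.84 × ln(1.37) = 4.84 × 0.31481 = 1.5237 W/m².

ΔF = 1.524 W/m²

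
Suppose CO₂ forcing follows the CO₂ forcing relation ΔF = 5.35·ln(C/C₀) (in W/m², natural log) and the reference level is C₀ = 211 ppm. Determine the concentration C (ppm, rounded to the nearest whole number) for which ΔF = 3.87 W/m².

C ≈ 435 ppm

Set 5.35 ln(C/211) = 3.87, so ln(C/211) = 3.87/5.35 = 0.72336.
Then C/211 = e^0.72336 = 2.06135, giving C = 211 × 2.06135 = 434.94 ppm.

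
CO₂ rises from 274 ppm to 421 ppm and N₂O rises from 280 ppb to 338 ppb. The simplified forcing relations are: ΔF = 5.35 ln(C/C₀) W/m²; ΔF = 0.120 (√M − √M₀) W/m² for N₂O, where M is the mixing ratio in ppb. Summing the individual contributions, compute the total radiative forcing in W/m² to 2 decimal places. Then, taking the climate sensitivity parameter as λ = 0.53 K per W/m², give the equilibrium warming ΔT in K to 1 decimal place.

ΔF = 2.50 W/m²; ΔT = 1.3 K

CO₂: 5.35 × ln(421/274) = 5.35 × ln(1.53650) = 5.35 × 0.42951 = 2.2979 W/m².
N₂O: 0.120 × (√338 − √280) = 0.120 × (18.3848 − 16.7332) = 0.120 × 1.6516 = 0.1982 W/m².
Total ΔF = 2.2979 + 0.1982 = 2.4961 W/m².
ΔT = λ ΔF = 0.53 × 2.50 = 1.3250 K.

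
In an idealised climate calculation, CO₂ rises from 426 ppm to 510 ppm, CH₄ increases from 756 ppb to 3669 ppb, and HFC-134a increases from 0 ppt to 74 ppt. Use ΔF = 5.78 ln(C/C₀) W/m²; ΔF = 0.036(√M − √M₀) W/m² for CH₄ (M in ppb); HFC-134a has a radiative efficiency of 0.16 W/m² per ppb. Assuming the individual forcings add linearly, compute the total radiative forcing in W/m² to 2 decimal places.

CO₂: 5.78 × ln(510/426) = 5.78 × ln(1.19718) = 5.78 × 0.17997 = 1.0402 W/m².
CH₄: 0.036 × (√3669 − √756) = 0.036 × (60.5723 − 27.4955) = 0.036 × 33.0768 = 1.1908 W/m².
HFC-134a: Δ = 74 − 0 = 74 ppt = 0.074 ppb; ΔF = 0.16 × 0.074 = 0.0118 W/m².
Total ΔF = 1.0402 + 1.1908 + 0.0118 = 2.2428 W/m².

ΔF = 2.24 W/m²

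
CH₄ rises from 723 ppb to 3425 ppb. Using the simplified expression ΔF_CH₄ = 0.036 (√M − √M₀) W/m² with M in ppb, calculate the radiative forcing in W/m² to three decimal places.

ΔF = 1.139 W/m²

CH₄: 0.036 × (√3425 − √723) = 0.036 × (58.5235 − 26.8887) = 0.036 × 31.6348 = 1.1389 W/m².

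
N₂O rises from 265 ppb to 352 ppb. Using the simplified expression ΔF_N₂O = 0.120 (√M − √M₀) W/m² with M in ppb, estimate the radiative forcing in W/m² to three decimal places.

N₂O: 0.120 × (√352 − √265) = 0.120 × (18.7617 − 16.2788) = 0.120 × 2.4829 = 0.2979 W/m².

ΔF = 0.298 W/m²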